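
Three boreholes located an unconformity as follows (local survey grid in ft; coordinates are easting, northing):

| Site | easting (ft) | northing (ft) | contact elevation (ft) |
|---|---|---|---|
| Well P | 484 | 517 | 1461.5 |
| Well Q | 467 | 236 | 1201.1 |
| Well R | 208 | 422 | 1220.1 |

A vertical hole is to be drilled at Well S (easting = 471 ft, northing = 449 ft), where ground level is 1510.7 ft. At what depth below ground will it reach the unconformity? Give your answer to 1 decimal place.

Let the plane be z = a·easting + b·northing + c.
Well Q−Well P: −17a − 281b = −260.4;  Well R−Well P: −276a − 95b = −241.4.
Solving gives a = 0.56749, b = 0.89236.
Then c = 1461.5 − a·484 − b·517 = 725.49.
At (471, 449): z_contact = 267.29 + 400.67 + 725.49 = 1393.44 ft.
Depth below ground = 1510.7 − 1393.44 = 117.3 ft.

117.3 ft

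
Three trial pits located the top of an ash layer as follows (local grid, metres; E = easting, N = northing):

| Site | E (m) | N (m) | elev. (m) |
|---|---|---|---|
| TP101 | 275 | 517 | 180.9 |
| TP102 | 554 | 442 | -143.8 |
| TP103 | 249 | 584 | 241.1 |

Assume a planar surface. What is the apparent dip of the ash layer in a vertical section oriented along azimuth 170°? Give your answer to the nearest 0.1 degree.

Two edge vectors: TP101→TP102 = (279, -75, -324.7), TP101→TP103 = (-26, 67, 60.2).
Normal n = (TP101→TP102) × (TP101→TP103) = (17239.9, -8353.6, 16743).
So ∂z/∂E = −n_x/n_z = −1.02968 and ∂z/∂N = −n_y/n_z = 0.49893.
Unit vector along 170° is (sin 170°, cos 170°) = (0.1736, -0.9848).
Slope in that direction = a·(0.1736) + b·(-0.9848) = −0.67015.
Apparent dip = arctan|0.67015| = 33.8° (true dip is 48.8°, so apparent ≤ true as expected).

33.8°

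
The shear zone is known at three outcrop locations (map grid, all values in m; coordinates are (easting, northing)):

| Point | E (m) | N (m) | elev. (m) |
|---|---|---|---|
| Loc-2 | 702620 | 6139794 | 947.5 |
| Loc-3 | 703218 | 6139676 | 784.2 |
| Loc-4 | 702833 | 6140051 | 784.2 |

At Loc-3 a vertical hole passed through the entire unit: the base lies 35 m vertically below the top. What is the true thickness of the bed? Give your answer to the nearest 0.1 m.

31.4 m

Let the plane be z = a·E + b·N + c.
Loc-3−Loc-2: 598a − 118b = −163.3;  Loc-4−Loc-2: 213a + 257b = −163.3.
Solving gives a = −0.34245, b = −0.35159.
|∇z| = √(a²+b²) = 0.49080, so dip δ = arctan(0.49080) = 26.14°.
True thickness = vertical thickness × cos δ = 35 × cos 26.14° = 31.4 m.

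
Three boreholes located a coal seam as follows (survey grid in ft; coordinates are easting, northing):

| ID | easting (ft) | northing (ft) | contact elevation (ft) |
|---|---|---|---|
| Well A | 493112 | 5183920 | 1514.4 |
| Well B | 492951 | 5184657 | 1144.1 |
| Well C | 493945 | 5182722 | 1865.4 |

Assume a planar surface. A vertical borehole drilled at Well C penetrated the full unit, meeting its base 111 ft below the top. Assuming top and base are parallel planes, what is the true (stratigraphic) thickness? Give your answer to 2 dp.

89.13 ft

Let the plane be z = a·easting + b·northing + c.
Well B−Well A: −161a + 737b = −370.3;  Well C−Well A: 833a − 1198b = 351.
Solving gives a = −0.43922, b = −0.59839.
|∇z| = √(a²+b²) = 0.74229, so dip δ = arctan(0.74229) = 36.59°.
True thickness = vertical thickness × cos δ = 111 × cos 36.59° = 89.13 ft.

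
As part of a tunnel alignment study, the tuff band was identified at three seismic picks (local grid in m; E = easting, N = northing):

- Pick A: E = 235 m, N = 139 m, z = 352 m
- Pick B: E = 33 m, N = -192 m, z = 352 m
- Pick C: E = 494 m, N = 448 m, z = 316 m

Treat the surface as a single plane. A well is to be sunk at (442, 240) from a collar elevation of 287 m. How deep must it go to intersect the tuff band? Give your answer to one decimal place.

Let the plane be z = a·E + b·N + c.
Pick B−Pick A: −202a − 331b = 0;  Pick C−Pick A: 259a + 309b = −36.
Solving gives a = −0.51117, b = 0.31196.
Then c = 352 − a·235 − b·139 = 428.76.
At (442, 240): z_contact = −225.94 + 74.87 + 428.76 = 277.69 m.
Depth below ground = 287 − 277.69 = 9.3 m.

9.3 m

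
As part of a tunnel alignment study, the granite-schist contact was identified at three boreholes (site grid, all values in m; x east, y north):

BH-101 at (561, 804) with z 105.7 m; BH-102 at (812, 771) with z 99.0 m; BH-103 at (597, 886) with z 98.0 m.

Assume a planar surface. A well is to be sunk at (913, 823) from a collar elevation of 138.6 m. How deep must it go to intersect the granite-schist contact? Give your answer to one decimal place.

47.4 m

Two edge vectors: BH-101→BH-102 = (251, -33, -6.7), BH-101→BH-103 = (36, 82, -7.7).
Normal n = (BH-101→BH-102) × (BH-101→BH-103) = (803.5, 1691.5, 21770).
So ∂z/∂x = −n_x/n_z = −0.03691 and ∂z/∂y = −n_y/n_z = −0.07770.
Intercept c from BH-101: 105.7 + 20.71 + 62.47 = 188.88.
At (913, 823): z_contact = −33.70 − 63.95 + 188.88 = 91.23 m.
Depth below ground = 138.6 − 91.23 = 47.4 m.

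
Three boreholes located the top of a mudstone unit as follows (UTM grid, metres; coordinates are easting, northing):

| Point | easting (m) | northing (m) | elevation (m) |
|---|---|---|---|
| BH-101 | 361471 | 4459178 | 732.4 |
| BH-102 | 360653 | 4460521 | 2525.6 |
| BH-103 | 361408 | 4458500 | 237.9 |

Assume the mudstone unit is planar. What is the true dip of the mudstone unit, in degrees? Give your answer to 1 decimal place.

Two edge vectors: BH-101→BH-102 = (-818, 1343, 1793.2), BH-101→BH-103 = (-63, -678, -494.5).
Normal n = (BH-101→BH-102) × (BH-101→BH-103) = (551676.1, -517472.6, 639213).
So ∂z/∂easting = −n_x/n_z = −0.86306 and ∂z/∂northing = −n_y/n_z = 0.80955.
Gradient magnitude |∇z| = √(a² + b²) = √(0.74486 + 0.65537) = 1.18331.
True dip = arctan(1.18331) = 49.8°, dipping toward SE (azimuth ≈ 133°).

49.8°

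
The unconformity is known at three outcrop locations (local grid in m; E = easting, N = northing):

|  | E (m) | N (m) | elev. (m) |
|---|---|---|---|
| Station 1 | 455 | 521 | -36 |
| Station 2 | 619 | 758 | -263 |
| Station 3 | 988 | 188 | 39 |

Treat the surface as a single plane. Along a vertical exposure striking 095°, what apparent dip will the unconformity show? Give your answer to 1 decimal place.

14.3°

Two edge vectors: Station 1→Station 2 = (164, 237, -227), Station 1→Station 3 = (533, -333, 75).
Normal n = (Station 1→Station 2) × (Station 1→Station 3) = (-57816, -133291, -180933).
So ∂z/∂E = −n_x/n_z = −0.31954 and ∂z/∂N = −n_y/n_z = −0.73669.
Unit vector along 095° is (sin 95°, cos 95°) = (0.9962, -0.0872).
Slope in that direction = a·(0.9962) + b·(-0.0872) = −0.25412.
Apparent dip = arctan|0.25412| = 14.3° (true dip is 38.8°, so apparent ≤ true as expected).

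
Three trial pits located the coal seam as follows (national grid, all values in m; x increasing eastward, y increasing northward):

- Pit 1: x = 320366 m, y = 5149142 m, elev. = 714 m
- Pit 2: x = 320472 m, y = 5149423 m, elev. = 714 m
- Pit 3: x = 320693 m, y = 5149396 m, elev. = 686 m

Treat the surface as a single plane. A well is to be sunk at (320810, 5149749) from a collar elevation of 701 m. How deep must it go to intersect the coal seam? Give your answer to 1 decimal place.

13.0 m

Two edge vectors: Pit 1→Pit 2 = (106, 281, 0), Pit 1→Pit 3 = (327, 254, -28).
Normal n = (Pit 1→Pit 2) × (Pit 1→Pit 3) = (-7868, 2968, -64963).
So ∂z/∂x = −n_x/n_z = −0.121115096 and ∂z/∂y = −n_y/n_z = 0.045687545.
Intercept c from Pit 1: 714 + 38801.16 − 235251.66 = −195736.50.
At (320810, 5149749): z_contact = −38854.93 + 235279.39 − 195736.50 = 687.96 m.
Depth below ground = 701 − 687.96 = 13.0 m.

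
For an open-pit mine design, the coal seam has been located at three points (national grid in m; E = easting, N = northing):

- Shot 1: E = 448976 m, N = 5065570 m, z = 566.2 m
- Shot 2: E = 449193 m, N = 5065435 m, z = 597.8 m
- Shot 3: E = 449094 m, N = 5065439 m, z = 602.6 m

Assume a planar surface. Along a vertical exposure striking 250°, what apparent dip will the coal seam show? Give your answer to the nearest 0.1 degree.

Two edge vectors: Shot 1→Shot 2 = (217, -135, 31.6), Shot 1→Shot 3 = (118, -131, 36.4).
Normal n = (Shot 1→Shot 2) × (Shot 1→Shot 3) = (-774.4, -4170, -12497).
So ∂z/∂E = −n_x/n_z = −0.06197 and ∂z/∂N = −n_y/n_z = −0.33368.
Unit vector along 250° is (sin 250°, cos 250°) = (-0.9397, -0.3420).
Slope in that direction = a·(-0.9397) + b·(-0.3420) = 0.17236.
Apparent dip = arctan|0.17236| = 9.8° (true dip is 18.7°, so apparent ≤ true as expected).

9.8°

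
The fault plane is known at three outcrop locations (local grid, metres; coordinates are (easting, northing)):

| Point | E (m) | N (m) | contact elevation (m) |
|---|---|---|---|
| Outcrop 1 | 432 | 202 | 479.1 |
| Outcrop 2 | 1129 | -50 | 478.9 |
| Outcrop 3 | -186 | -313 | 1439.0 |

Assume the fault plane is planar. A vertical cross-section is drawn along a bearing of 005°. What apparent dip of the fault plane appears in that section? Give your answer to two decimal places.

53.18°

Let the plane be z = a·E + b·N + c.
Outcrop 2−Outcrop 1: 697a − 252b = −0.2;  Outcrop 3−Outcrop 1: −618a − 515b = 959.9.
Solving gives a = −0.47018, b = −1.29967.
Unit vector along 005° is (sin 5°, cos 5°) = (0.0872, 0.9962).
Slope in that direction = a·(0.0872) + b·(0.9962) = −1.33570.
Apparent dip = arctan|1.33570| = 53.18° (true dip is 54.1°, so apparent ≤ true as expected).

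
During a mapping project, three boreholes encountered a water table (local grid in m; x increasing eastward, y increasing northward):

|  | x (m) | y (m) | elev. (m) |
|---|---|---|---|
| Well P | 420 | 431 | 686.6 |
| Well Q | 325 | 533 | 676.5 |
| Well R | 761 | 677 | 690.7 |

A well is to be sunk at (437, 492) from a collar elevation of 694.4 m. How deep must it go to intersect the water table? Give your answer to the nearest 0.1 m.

10.2 m

Two edge vectors: Well P→Well Q = (-95, 102, -10.1), Well P→Well R = (341, 246, 4.1).
Normal n = (Well P→Well Q) × (Well P→Well R) = (2902.8, -3054.6, -58152).
So ∂z/∂x = −n_x/n_z = 0.04992 and ∂z/∂y = −n_y/n_z = −0.05253.
Intercept c from Well P: 686.6 − 20.97 + 22.64 = 688.27.
At (437, 492): z_contact = 21.81 − 25.84 + 688.27 = 684.24 m.
Depth below ground = 694.4 − 684.24 = 10.2 m.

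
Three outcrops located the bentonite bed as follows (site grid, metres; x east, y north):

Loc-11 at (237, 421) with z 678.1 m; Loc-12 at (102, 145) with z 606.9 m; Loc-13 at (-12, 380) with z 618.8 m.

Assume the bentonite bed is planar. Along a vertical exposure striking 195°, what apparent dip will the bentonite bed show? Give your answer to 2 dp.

Two edge vectors: Loc-11→Loc-12 = (-135, -276, -71.2), Loc-11→Loc-13 = (-249, -41, -59.3).
Normal n = (Loc-11→Loc-12) × (Loc-11→Loc-13) = (13447.6, 9723.3, -63189).
So ∂z/∂x = −n_x/n_z = 0.21282 and ∂z/∂y = −n_y/n_z = 0.15388.
Unit vector along 195° is (sin 195°, cos 195°) = (-0.2588, -0.9659).
Slope in that direction = a·(-0.2588) + b·(-0.9659) = −0.20371.
Apparent dip = arctan|0.20371| = 11.51° (true dip is 14.7°, so apparent ≤ true as expected).

11.51°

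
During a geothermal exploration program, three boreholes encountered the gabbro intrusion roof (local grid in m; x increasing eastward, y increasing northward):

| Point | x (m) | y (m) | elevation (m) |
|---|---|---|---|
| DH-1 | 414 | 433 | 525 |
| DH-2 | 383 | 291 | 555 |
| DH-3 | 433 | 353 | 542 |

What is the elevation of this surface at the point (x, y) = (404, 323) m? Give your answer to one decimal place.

Two edge vectors: DH-1→DH-2 = (-31, -142, 30), DH-1→DH-3 = (19, -80, 17).
Normal n = (DH-1→DH-2) × (DH-1→DH-3) = (-14, 1097, 5178).
So ∂z/∂x = −n_x/n_z = 0.00270 and ∂z/∂y = −n_y/n_z = −0.21186.
Intercept c from DH-1: 525 − 1.12 + 91.73 = 615.62.
At (404, 323): z = 1.1 − 68.4 + 615.62 = 548.3 m.

548.3 m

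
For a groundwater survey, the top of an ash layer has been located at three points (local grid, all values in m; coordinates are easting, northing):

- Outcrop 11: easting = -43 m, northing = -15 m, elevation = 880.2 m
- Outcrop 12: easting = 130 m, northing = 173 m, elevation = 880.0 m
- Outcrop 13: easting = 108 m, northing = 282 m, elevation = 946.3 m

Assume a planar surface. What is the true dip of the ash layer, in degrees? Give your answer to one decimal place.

36.4°

Two edge vectors: Outcrop 11→Outcrop 12 = (173, 188, -0.2), Outcrop 11→Outcrop 13 = (151, 297, 66.1).
Normal n = (Outcrop 11→Outcrop 12) × (Outcrop 11→Outcrop 13) = (12486.2, -11465.5, 22993).
So ∂z/∂easting = −n_x/n_z = −0.54304 and ∂z/∂northing = −n_y/n_z = 0.49865.
Gradient magnitude |∇z| = √(a² + b²) = √(0.29490 + 0.24865) = 0.73726.
True dip = arctan(0.73726) = 36.4°, dipping toward SE (azimuth ≈ 133°).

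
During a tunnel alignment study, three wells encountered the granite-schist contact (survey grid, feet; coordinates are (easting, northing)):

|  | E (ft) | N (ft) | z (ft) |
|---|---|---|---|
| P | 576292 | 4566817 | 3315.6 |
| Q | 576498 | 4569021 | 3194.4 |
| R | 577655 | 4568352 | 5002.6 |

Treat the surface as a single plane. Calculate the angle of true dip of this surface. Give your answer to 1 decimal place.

55.7°

Two edge vectors: P→Q = (206, 2204, -121.2), P→R = (1363, 1535, 1687).
Normal n = (P→Q) × (P→R) = (3904190, -512717.6, -2687842).
So ∂z/∂E = −n_x/n_z = 1.45254 and ∂z/∂N = −n_y/n_z = −0.19075.
Gradient magnitude |∇z| = √(a² + b²) = √(2.10986 + 0.03639) = 1.46501.
True dip = arctan(1.46501) = 55.7°, dipping toward W (azimuth ≈ 277°).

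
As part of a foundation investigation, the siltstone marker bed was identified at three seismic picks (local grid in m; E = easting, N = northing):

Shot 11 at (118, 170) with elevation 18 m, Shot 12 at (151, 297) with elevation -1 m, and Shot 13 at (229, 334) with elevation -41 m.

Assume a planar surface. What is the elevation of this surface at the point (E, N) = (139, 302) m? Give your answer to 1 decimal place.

Let the plane be z = a·E + b·N + c.
Shot 12−Shot 11: 33a + 127b = −19;  Shot 13−Shot 11: 111a + 164b = −59.
Solving gives a = −0.50397, b = −0.01865.
Then c = 18 − a·118 − b·170 = 80.64.
At (139, 302): z = −70.1 − 5.6 + 80.64 = 5.0 m.

5.0 m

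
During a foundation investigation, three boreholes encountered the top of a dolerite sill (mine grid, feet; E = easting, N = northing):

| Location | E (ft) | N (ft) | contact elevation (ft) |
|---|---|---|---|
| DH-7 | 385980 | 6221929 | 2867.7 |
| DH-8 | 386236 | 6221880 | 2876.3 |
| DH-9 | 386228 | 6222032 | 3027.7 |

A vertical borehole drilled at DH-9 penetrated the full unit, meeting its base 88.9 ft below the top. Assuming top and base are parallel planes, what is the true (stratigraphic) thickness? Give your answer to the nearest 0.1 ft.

61.8 ft

Two edge vectors: DH-7→DH-8 = (256, -49, 8.6), DH-7→DH-9 = (248, 103, 160).
Normal n = (DH-7→DH-8) × (DH-7→DH-9) = (-8725.8, -38827.2, 38520).
So ∂z/∂E = −n_x/n_z = 0.22653 and ∂z/∂N = −n_y/n_z = 1.00798.
|∇z| = √(a²+b²) = 1.03312, so dip δ = arctan(1.03312) = 45.93°.
True thickness = vertical thickness × cos δ = 88.9 × cos 45.93° = 61.8 ft.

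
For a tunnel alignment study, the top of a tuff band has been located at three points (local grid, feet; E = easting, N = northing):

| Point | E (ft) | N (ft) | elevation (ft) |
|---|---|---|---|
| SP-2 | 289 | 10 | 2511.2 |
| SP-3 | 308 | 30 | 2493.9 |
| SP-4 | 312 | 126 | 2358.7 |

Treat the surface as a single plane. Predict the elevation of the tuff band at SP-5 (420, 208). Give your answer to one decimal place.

Let the plane be z = a·E + b·N + c.
SP-3−SP-2: 19a + 20b = −17.3;  SP-4−SP-2: 23a + 116b = −152.5.
Solving gives a = 0.59817, b = −1.43326.
Then c = 2511.2 − a·289 − b·10 = 2352.66.
At (420, 208): z = 251.2 − 298.1 + 2352.66 = 2305.8 ft.

2305.8 ft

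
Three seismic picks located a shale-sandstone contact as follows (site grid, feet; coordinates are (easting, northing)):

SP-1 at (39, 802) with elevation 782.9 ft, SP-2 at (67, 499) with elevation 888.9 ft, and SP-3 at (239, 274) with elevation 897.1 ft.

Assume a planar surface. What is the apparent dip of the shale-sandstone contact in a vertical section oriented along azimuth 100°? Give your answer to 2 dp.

21.36°

Two edge vectors: SP-1→SP-2 = (28, -303, 106), SP-1→SP-3 = (200, -528, 114.2).
Normal n = (SP-1→SP-2) × (SP-1→SP-3) = (21365.4, 18002.4, 45816).
So ∂z/∂E = −n_x/n_z = −0.46633 and ∂z/∂N = −n_y/n_z = −0.39293.
Unit vector along 100° is (sin 100°, cos 100°) = (0.9848, -0.1736).
Slope in that direction = a·(0.9848) + b·(-0.1736) = −0.39101.
Apparent dip = arctan|0.39101| = 21.36° (true dip is 31.4°, so apparent ≤ true as expected).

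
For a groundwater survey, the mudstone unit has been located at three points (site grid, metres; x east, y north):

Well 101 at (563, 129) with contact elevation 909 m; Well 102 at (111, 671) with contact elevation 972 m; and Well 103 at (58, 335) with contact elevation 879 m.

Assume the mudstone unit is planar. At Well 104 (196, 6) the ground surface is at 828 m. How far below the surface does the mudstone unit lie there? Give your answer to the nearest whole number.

9 m

Let the plane be z = a·x + b·y + c.
Well 102−Well 101: −452a + 542b = 63;  Well 103−Well 101: −505a + 206b = −30.
Solving gives a = 0.16190, b = 0.25125.
Then c = 909 − a·563 − b·129 = 785.44.
At (196, 6): z_contact = 31.7 + 1.5 + 785.44 = 818.7 m.
Depth below ground = 828 − 818.7 = 9 m.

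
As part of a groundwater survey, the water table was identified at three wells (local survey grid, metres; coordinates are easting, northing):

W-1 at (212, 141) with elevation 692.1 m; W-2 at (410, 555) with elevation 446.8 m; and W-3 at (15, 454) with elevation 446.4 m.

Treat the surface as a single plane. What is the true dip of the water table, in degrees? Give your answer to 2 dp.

34.90°

Let the plane be z = a·easting + b·northing + c.
W-2−W-1: 198a + 414b = −245.3;  W-3−W-1: −197a + 313b = −245.7.
Solving gives a = 0.17377, b = −0.67562.
Gradient magnitude |∇z| = √(a² + b²) = √(0.03019 + 0.45646) = 0.69761.
True dip = arctan(0.69761) = 34.90°, dipping toward NNW (azimuth ≈ 346°).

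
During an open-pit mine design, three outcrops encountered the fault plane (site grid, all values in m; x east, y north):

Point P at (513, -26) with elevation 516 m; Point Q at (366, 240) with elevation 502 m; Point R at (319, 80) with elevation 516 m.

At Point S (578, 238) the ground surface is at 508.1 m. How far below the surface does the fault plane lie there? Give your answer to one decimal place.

Two edge vectors: Point P→Point Q = (-147, 266, -14), Point P→Point R = (-194, 106, 0).
Normal n = (Point P→Point Q) × (Point P→Point R) = (1484, 2716, 36022).
So ∂z/∂x = −n_x/n_z = −0.04120 and ∂z/∂y = −n_y/n_z = −0.07540.
Intercept c from Point P: 516 + 21.13 − 1.96 = 535.17.
At (578, 238): z_contact = −23.81 − 17.94 + 535.17 = 493.42 m.
Depth below ground = 508.1 − 493.42 = 14.7 m.

14.7 m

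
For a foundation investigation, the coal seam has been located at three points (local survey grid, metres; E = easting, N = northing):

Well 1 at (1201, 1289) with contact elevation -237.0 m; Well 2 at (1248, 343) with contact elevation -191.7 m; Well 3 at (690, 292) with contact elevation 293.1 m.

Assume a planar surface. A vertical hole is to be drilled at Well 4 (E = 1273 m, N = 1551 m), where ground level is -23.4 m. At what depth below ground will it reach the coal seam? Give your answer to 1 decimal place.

Two edge vectors: Well 1→Well 2 = (47, -946, 45.3), Well 1→Well 3 = (-511, -997, 530.1).
Normal n = (Well 1→Well 2) × (Well 1→Well 3) = (-456310.5, -48063, -530265).
So ∂z/∂E = −n_x/n_z = −0.860533 and ∂z/∂N = −n_y/n_z = −0.090640.
Intercept c from Well 1: -237 + 1033.50 + 116.83 = 913.33.
At (1273, 1551): z_contact = −1095.46 − 140.58 + 913.33 = -322.71 m.
Depth below ground = -23.4 − (-322.71) = 299.3 m.

299.3 m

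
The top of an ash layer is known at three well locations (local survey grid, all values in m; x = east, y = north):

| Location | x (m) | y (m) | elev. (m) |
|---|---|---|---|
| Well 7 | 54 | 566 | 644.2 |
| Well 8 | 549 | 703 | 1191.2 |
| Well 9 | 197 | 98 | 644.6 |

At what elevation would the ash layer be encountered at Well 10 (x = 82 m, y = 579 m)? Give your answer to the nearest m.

Two edge vectors: Well 7→Well 8 = (495, 137, 547), Well 7→Well 9 = (143, -468, 0.4).
Normal n = (Well 7→Well 8) × (Well 7→Well 9) = (256050.8, 78023, -251251).
So ∂z/∂x = −n_x/n_z = 1.01910 and ∂z/∂y = −n_y/n_z = 0.31054.
Intercept c from Well 7: 644.2 − 55.03 − 175.76 = 413.40.
At (82, 579): z = 83.6 + 179.8 + 413.40 = 676.8 m.

677 m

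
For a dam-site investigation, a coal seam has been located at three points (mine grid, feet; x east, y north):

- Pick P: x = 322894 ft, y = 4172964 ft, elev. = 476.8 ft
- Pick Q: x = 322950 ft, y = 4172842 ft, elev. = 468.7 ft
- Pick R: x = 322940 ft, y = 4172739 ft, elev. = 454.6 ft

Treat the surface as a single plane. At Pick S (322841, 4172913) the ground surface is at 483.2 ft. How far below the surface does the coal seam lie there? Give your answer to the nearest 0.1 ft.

Two edge vectors: Pick P→Pick Q = (56, -122, -8.1), Pick P→Pick R = (46, -225, -22.2).
Normal n = (Pick P→Pick Q) × (Pick P→Pick R) = (885.9, 870.6, -6988).
So ∂z/∂x = −n_x/n_z = 0.126774471 and ∂z/∂y = −n_y/n_z = 0.124585003.
Intercept c from Pick P: 476.8 − 40934.72 − 519888.73 = −560346.65.
At (322841, 4172913): z_contact = 40928.00 + 519882.38 − 560346.65 = 463.73 ft.
Depth below ground = 483.2 − 463.73 = 19.5 ft.

19.5 ft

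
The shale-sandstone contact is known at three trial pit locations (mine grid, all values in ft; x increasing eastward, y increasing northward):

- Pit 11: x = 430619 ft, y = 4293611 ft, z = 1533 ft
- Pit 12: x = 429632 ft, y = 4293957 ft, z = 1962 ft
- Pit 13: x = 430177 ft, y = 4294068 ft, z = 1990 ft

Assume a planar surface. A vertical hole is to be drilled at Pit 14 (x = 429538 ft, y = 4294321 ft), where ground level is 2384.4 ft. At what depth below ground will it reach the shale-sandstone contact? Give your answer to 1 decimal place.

91.2 ft

Two edge vectors: Pit 11→Pit 12 = (-987, 346, 429), Pit 11→Pit 13 = (-442, 457, 457).
Normal n = (Pit 11→Pit 12) × (Pit 11→Pit 13) = (-37931, 261441, -298127).
So ∂z/∂x = −n_x/n_z = −0.127231012 and ∂z/∂y = −n_y/n_z = 0.876945060.
Intercept c from Pit 11: 1533 + 54788.09 − 3765260.96 = −3708939.87.
At (429538, 4294321): z_contact = −54650.55 + 3765883.59 − 3708939.87 = 2293.17 ft.
Depth below ground = 2384.4 − 2293.17 = 91.2 ft.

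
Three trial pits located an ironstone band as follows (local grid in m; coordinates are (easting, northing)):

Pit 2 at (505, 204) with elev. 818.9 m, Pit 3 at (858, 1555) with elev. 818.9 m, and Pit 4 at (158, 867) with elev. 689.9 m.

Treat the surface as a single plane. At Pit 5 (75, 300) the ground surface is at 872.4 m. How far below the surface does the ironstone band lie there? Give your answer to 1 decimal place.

Two edge vectors: Pit 2→Pit 3 = (353, 1351, 0), Pit 2→Pit 4 = (-347, 663, -129).
Normal n = (Pit 2→Pit 3) × (Pit 2→Pit 4) = (-174279, 45537, 702836).
So ∂z/∂E = −n_x/n_z = 0.247965 and ∂z/∂N = −n_y/n_z = −0.064790.
Intercept c from Pit 2: 818.9 − 125.22 + 13.22 = 706.89.
At (75, 300): z_contact = 18.60 − 19.44 + 706.89 = 706.06 m.
Depth below ground = 872.4 − 706.06 = 166.3 m.

166.3 m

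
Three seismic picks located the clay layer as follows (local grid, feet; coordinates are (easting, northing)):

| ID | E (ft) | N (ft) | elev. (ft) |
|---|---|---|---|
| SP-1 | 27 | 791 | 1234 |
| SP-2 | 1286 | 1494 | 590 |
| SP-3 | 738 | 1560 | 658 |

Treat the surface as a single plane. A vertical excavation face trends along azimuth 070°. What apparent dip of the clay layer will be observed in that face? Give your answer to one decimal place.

Let the plane be z = a·E + b·N + c.
SP-2−SP-1: 1259a + 703b = −644;  SP-3−SP-1: 711a + 769b = −576.
Solving gives a = −0.19283, b = −0.57074.
Unit vector along 070° is (sin 70°, cos 70°) = (0.9397, 0.3420).
Slope in that direction = a·(0.9397) + b·(0.3420) = −0.37640.
Apparent dip = arctan|0.37640| = 20.6° (true dip is 31.1°, so apparent ≤ true as expected).

20.6°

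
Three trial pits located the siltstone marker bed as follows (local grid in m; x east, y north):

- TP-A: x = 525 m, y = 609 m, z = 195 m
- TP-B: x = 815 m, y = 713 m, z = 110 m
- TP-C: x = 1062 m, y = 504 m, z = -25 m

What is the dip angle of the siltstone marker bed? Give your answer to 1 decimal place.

23.0°

Two edge vectors: TP-A→TP-B = (290, 104, -85), TP-A→TP-C = (537, -105, -220).
Normal n = (TP-A→TP-B) × (TP-A→TP-C) = (-31805, 18155, -86298).
So ∂z/∂x = −n_x/n_z = −0.36855 and ∂z/∂y = −n_y/n_z = 0.21038.
Gradient magnitude |∇z| = √(a² + b²) = √(0.13583 + 0.04426) = 0.42437.
True dip = arctan(0.42437) = 23.0°, dipping toward ESE (azimuth ≈ 120°).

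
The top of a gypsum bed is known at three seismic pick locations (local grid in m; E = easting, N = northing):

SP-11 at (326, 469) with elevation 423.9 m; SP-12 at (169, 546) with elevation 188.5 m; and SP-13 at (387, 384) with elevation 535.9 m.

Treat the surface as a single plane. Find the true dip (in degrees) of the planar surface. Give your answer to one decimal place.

53.8°

Let the plane be z = a·E + b·N + c.
SP-12−SP-11: −157a + 77b = −235.4;  SP-13−SP-11: 61a − 85b = 112.
Solving gives a = 1.31649, b = −0.37287.
Gradient magnitude |∇z| = √(a² + b²) = √(1.73314 + 0.13903) = 1.36828.
True dip = arctan(1.36828) = 53.8°, dipping toward WNW (azimuth ≈ 286°).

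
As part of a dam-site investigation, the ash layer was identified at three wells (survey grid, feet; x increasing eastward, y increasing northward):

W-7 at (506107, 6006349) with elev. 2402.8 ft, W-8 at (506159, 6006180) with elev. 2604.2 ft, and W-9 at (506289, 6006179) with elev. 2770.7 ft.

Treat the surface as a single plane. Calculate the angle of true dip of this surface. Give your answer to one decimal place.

56.4°

Two edge vectors: W-7→W-8 = (52, -169, 201.4), W-7→W-9 = (182, -170, 367.9).
Normal n = (W-7→W-8) × (W-7→W-9) = (-27937.1, 17524, 21918).
So ∂z/∂x = −n_x/n_z = 1.27462 and ∂z/∂y = −n_y/n_z = −0.79953.
Gradient magnitude |∇z| = √(a² + b²) = √(1.62465 + 0.63924) = 1.50462.
True dip = arctan(1.50462) = 56.4°, dipping toward WNW (azimuth ≈ 302°).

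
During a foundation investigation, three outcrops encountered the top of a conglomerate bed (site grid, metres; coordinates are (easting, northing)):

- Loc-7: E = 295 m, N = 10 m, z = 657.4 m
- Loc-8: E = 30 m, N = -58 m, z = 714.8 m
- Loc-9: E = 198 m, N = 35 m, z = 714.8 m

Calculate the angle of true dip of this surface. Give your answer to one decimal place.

Two edge vectors: Loc-7→Loc-8 = (-265, -68, 57.4), Loc-7→Loc-9 = (-97, 25, 57.4).
Normal n = (Loc-7→Loc-8) × (Loc-7→Loc-9) = (-5338.2, 9643.2, -13221).
So ∂z/∂E = −n_x/n_z = −0.40377 and ∂z/∂N = −n_y/n_z = 0.72939.
Gradient magnitude |∇z| = √(a² + b²) = √(0.16303 + 0.53200) = 0.83368.
True dip = arctan(0.83368) = 39.8°, dipping toward SSE (azimuth ≈ 151°).

39.8°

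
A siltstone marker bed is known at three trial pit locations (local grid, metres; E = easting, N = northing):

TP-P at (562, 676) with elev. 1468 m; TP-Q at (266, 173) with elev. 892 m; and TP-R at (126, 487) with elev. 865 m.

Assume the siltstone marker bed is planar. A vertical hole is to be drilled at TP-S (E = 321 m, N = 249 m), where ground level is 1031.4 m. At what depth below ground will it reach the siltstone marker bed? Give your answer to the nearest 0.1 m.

40.1 m

Let the plane be z = a·E + b·N + c.
TP-Q−TP-P: −296a − 503b = −576;  TP-R−TP-P: −436a − 189b = −603.
Solving gives a = 1.19026, b = 0.44470.
Then c = 1468 − a·562 − b·676 = 498.46.
At (321, 249): z_contact = 382.07 + 110.73 + 498.46 = 991.26 m.
Depth below ground = 1031.4 − 991.26 = 40.1 m.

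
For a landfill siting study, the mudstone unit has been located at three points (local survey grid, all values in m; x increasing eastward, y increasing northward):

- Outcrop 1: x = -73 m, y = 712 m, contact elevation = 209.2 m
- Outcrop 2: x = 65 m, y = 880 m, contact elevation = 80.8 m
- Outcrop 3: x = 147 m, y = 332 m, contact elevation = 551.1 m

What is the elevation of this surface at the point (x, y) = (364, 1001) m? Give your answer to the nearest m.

Two edge vectors: Outcrop 1→Outcrop 2 = (138, 168, -128.4), Outcrop 1→Outcrop 3 = (220, -380, 341.9).
Normal n = (Outcrop 1→Outcrop 2) × (Outcrop 1→Outcrop 3) = (8647.2, -75430.2, -89400).
So ∂z/∂x = −n_x/n_z = 0.09672 and ∂z/∂y = −n_y/n_z = −0.84374.
Intercept c from Outcrop 1: 209.2 + 7.06 + 600.74 = 817.00.
At (364, 1001): z = 35.2 − 844.6 + 817.00 = 7.6 m.

8 m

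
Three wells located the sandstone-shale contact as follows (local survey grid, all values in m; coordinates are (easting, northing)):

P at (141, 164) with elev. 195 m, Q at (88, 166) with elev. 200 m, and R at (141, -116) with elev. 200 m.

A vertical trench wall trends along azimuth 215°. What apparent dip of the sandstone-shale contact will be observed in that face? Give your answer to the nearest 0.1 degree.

Let the plane be z = a·E + b·N + c.
Q−P: −53a + 2b = 5;  R−P: 0a − 280b = 5.
Solving gives a = −0.09501, b = −0.01786.
Unit vector along 215° is (sin 215°, cos 215°) = (-0.5736, -0.8192).
Slope in that direction = a·(-0.5736) + b·(-0.8192) = 0.06913.
Apparent dip = arctan|0.06913| = 4.0° (true dip is 5.5°, so apparent ≤ true as expected).

4.0°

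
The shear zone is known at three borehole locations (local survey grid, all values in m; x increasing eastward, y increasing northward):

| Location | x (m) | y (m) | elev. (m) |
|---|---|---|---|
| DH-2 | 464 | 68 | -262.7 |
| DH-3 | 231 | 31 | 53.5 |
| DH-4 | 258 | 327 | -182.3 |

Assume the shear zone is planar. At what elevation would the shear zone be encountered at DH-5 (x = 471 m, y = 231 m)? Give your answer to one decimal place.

-382.7 m

Two edge vectors: DH-2→DH-3 = (-233, -37, 316.2), DH-2→DH-4 = (-206, 259, 80.4).
Normal n = (DH-2→DH-3) × (DH-2→DH-4) = (-84870.6, -46404, -67969).
So ∂z/∂x = −n_x/n_z = −1.24867 and ∂z/∂y = −n_y/n_z = −0.68272.
Intercept c from DH-2: -262.7 + 579.38 + 46.43 = 363.11.
At (471, 231): z = −588.1 − 157.7 + 363.11 = -382.7 m.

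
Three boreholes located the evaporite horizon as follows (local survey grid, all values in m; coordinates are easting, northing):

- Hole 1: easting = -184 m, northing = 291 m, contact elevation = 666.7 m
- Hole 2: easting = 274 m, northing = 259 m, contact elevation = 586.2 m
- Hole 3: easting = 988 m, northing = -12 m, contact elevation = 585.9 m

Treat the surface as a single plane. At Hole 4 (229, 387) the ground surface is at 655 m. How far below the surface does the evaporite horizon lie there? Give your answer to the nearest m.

Let the plane be z = a·easting + b·northing + c.
Hole 2−Hole 1: 458a − 32b = −80.5;  Hole 3−Hole 1: 1172a − 303b = −80.8.
Solving gives a = −0.21532, b = −0.56621.
Then c = 666.7 − a·-184 − b·291 = 791.85.
At (229, 387): z_contact = −49.3 − 219.1 + 791.85 = 523.4 m.
Depth below ground = 655 − 523.4 = 132 m.

132 m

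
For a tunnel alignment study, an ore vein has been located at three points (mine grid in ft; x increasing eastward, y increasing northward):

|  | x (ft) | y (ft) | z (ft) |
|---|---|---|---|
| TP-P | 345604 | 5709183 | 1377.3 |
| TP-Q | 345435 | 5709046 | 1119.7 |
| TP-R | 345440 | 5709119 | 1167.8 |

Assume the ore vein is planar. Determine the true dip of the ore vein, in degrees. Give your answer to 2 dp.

Two edge vectors: TP-P→TP-Q = (-169, -137, -257.6), TP-P→TP-R = (-164, -64, -209.5).
Normal n = (TP-P→TP-Q) × (TP-P→TP-R) = (12215.1, 6840.9, -11652).
So ∂z/∂x = −n_x/n_z = 1.04833 and ∂z/∂y = −n_y/n_z = 0.58710.
Gradient magnitude |∇z| = √(a² + b²) = √(1.09899 + 0.34469) = 1.20153.
True dip = arctan(1.20153) = 50.23°, dipping toward WSW (azimuth ≈ 241°).

50.23°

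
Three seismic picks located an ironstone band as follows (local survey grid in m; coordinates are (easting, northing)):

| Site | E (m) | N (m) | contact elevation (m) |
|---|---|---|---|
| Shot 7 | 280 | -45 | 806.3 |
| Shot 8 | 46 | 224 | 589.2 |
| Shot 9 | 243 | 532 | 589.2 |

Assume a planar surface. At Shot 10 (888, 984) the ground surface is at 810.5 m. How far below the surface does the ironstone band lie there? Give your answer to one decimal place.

Two edge vectors: Shot 7→Shot 8 = (-234, 269, -217.1), Shot 7→Shot 9 = (-37, 577, -217.1).
Normal n = (Shot 7→Shot 8) × (Shot 7→Shot 9) = (66866.8, -42768.7, -125065).
So ∂z/∂E = −n_x/n_z = 0.53466 and ∂z/∂N = −n_y/n_z = −0.34197.
Intercept c from Shot 7: 806.3 − 149.70 − 15.39 = 641.21.
At (888, 984): z_contact = 474.77 − 336.50 + 641.21 = 779.48 m.
Depth below ground = 810.5 − 779.48 = 31.0 m.

31.0 m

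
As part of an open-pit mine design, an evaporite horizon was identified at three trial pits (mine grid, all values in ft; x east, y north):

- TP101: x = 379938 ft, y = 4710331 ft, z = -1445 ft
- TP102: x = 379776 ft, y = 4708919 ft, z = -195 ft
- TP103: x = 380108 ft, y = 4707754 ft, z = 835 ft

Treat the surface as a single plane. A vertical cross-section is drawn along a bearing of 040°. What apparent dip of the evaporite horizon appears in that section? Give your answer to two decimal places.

34.21°

Let the plane be z = a·x + b·y + c.
TP102−TP101: −162a − 1412b = 1250;  TP103−TP101: 170a − 2577b = 2280.
Solving gives a = −0.00287, b = −0.88494.
Unit vector along 040° is (sin 40°, cos 40°) = (0.6428, 0.7660).
Slope in that direction = a·(0.6428) + b·(0.7660) = −0.67975.
Apparent dip = arctan|0.67975| = 34.21° (true dip is 41.5°, so apparent ≤ true as expected).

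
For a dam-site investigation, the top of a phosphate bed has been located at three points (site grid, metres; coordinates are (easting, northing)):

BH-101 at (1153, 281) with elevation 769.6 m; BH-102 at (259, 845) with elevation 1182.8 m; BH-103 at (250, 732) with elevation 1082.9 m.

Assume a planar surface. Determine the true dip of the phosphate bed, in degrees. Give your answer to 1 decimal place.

Let the plane be z = a·E + b·N + c.
BH-102−BH-101: −894a + 564b = 413.2;  BH-103−BH-101: −903a + 451b = 313.3.
Solving gives a = 0.09097, b = 0.87683.
Gradient magnitude |∇z| = √(a² + b²) = √(0.00828 + 0.76882) = 0.88153.
True dip = arctan(0.88153) = 41.4°, dipping toward S (azimuth ≈ 186°).

41.4°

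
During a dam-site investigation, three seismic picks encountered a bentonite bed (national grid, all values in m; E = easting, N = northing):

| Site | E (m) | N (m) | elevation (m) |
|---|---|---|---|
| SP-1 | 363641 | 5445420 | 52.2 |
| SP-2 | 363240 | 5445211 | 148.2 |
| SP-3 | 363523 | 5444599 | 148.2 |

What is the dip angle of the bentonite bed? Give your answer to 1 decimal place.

12.0°

Let the plane be z = a·E + b·N + c.
SP-2−SP-1: −401a − 209b = 96;  SP-3−SP-1: −118a − 821b = 96.
Solving gives a = −0.19291, b = −0.08920.
Gradient magnitude |∇z| = √(a² + b²) = √(0.03721 + 0.00796) = 0.21253.
True dip = arctan(0.21253) = 12.0°, dipping toward ENE (azimuth ≈ 065°).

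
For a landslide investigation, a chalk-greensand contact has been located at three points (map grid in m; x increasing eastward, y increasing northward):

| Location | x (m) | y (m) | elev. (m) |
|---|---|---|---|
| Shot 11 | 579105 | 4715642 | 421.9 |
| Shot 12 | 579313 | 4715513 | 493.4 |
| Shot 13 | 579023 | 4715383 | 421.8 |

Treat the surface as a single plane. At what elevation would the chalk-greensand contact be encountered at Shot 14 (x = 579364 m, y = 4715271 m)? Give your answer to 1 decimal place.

Let the plane be z = a·x + b·y + c.
Shot 12−Shot 11: 208a − 129b = 71.5;  Shot 13−Shot 11: −82a − 259b = −0.1.
Solving gives a = 0.287531420, b = −0.090647013.
Then c = 421.9 − a·579105 − b·4715642 = 261369.88.
At (579364, 4715271): z = 166585.4 − 427425.2 + 261369.88 = 530.0 m.

530.0 m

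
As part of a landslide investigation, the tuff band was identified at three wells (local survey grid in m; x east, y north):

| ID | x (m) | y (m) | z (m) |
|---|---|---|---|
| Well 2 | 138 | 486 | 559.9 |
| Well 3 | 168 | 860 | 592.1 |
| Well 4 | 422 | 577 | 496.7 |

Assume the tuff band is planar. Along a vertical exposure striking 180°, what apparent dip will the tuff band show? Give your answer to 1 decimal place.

6.1°

Let the plane be z = a·x + b·y + c.
Well 3−Well 2: 30a + 374b = 32.2;  Well 4−Well 2: 284a + 91b = −63.2.
Solving gives a = −0.25672, b = 0.10669.
Unit vector along 180° is (sin 180°, cos 180°) = (0.0000, -1.0000).
Slope in that direction = a·(0.0000) + b·(-1.0000) = −0.10669.
Apparent dip = arctan|0.10669| = 6.1° (true dip is 15.5°, so apparent ≤ true as expected).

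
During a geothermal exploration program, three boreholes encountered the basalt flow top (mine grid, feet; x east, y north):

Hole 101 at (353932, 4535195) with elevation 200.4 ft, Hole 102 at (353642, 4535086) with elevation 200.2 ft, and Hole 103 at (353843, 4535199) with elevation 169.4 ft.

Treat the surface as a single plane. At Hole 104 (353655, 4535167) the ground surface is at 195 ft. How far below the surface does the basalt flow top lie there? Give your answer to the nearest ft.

58 ft

Let the plane be z = a·x + b·y + c.
Hole 102−Hole 101: −290a − 109b = −0.2;  Hole 103−Hole 101: −89a + 4b = −31.
Solving gives a = 0.31118682, b = −0.82609336.
Then c = 200.4 − a·353932 − b·4535195 = 3636555.91.
At (353655, 4535167): z_contact = 110052.8 − 3746471.4 + 3636555.91 = 137.3 ft.
Depth below ground = 195 − 137.3 = 58 ft.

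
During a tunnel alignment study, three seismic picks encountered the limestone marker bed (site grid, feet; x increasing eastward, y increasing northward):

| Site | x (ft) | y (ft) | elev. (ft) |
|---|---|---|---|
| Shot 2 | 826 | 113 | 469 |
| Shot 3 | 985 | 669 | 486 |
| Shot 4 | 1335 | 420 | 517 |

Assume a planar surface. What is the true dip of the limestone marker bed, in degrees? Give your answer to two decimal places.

Let the plane be z = a·x + b·y + c.
Shot 3−Shot 2: 159a + 556b = 17;  Shot 4−Shot 2: 509a + 307b = 48.
Solving gives a = 0.09167, b = 0.00436.
Gradient magnitude |∇z| = √(a² + b²) = √(0.00840 + 0.00002) = 0.09178.
True dip = arctan(0.09178) = 5.24°, dipping toward W (azimuth ≈ 267°).

5.24°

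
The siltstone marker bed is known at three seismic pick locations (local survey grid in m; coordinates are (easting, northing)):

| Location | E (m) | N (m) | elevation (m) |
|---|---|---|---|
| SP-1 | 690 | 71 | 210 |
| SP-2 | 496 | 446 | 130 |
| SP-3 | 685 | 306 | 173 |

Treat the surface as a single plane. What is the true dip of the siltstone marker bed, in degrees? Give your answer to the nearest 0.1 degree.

10.8°

Let the plane be z = a·E + b·N + c.
SP-2−SP-1: −194a + 375b = −80;  SP-3−SP-1: −5a + 235b = −37.
Solving gives a = 0.11266, b = −0.15505.
Gradient magnitude |∇z| = √(a² + b²) = √(0.01269 + 0.02404) = 0.19166.
True dip = arctan(0.19166) = 10.8°, dipping toward NW (azimuth ≈ 324°).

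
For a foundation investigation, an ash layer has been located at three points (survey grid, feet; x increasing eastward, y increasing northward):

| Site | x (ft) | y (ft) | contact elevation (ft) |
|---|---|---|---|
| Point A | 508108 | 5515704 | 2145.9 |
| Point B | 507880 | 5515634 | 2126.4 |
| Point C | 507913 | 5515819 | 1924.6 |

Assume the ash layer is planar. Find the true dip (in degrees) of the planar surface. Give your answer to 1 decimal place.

Two edge vectors: Point A→Point B = (-228, -70, -19.5), Point A→Point C = (-195, 115, -221.3).
Normal n = (Point A→Point B) × (Point A→Point C) = (17733.5, -46653.9, -39870).
So ∂z/∂x = −n_x/n_z = 0.44478 and ∂z/∂y = −n_y/n_z = −1.17015.
Gradient magnitude |∇z| = √(a² + b²) = √(0.19783 + 1.36925) = 1.25183.
True dip = arctan(1.25183) = 51.4°, dipping toward NNW (azimuth ≈ 339°).

51.4°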